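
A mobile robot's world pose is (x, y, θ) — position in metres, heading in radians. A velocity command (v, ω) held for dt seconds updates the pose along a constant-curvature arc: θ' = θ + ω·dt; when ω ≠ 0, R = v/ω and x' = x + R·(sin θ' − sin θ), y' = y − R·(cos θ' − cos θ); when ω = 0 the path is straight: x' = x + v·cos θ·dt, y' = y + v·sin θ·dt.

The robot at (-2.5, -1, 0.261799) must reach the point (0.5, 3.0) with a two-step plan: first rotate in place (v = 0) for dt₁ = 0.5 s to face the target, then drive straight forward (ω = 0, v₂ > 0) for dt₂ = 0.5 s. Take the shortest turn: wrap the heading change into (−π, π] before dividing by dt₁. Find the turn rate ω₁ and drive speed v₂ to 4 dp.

heading to target = atan2(3−-1, 0.5−-2.5) = 0.9273
Δθ = wrap(0.9273 − 0.2618) = 0.6655; ω₁ = Δθ/dt₁ = 1.3310
distance = √((0.5−-2.5)² + (3−-1)²) = 5.0000; v₂ = distance/dt₂ = 10.0000

ω₁ = 1.3310, v₂ = 10.0000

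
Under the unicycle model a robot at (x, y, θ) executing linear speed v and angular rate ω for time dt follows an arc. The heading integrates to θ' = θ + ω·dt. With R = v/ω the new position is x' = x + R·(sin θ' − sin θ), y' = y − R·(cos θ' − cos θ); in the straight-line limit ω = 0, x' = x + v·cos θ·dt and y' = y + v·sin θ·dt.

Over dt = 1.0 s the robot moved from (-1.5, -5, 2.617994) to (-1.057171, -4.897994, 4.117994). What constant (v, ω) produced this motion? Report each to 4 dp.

v = -0.5000, ω = 1.5000

Δθ = 4.117994 − 2.617994 = 1.500000
ω = Δθ/dt = 1.500000/1.0 = 1.5000
R = Δx/(sin θ' − sin θ) = -0.3333
v = R·ω = -0.3333·1.5000 = -0.5000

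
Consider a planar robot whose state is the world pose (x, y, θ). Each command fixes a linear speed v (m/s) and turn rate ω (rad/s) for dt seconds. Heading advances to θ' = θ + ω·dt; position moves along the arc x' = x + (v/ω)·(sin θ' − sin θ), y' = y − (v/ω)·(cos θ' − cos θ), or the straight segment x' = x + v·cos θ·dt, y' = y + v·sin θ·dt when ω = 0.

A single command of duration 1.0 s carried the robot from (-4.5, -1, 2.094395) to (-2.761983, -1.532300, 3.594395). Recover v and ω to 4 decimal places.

Δθ = 3.594395 − 2.094395 = 1.500000
ω = Δθ/dt = 1.500000/1.0 = 1.5000
R = Δx/(sin θ' − sin θ) = -1.3333
v = R·ω = -1.3333·1.5000 = -2.0000

v = -2.0000, ω = 1.5000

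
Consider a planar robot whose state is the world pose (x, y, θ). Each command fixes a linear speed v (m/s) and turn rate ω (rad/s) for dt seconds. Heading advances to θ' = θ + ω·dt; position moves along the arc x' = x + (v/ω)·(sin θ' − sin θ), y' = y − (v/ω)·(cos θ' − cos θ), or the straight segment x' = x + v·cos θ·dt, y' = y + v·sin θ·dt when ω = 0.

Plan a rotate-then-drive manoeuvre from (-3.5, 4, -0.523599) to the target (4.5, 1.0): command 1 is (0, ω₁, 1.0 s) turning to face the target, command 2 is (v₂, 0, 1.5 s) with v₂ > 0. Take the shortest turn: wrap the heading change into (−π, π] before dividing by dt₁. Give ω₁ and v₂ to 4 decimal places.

heading to target = atan2(1−4, 4.5−-3.5) = -0.3588
Δθ = wrap(-0.3588 − -0.5236) = 0.1648; ω₁ = Δθ/dt₁ = 0.1648
distance = √((4.5−-3.5)² + (1−4)²) = 8.5440; v₂ = distance/dt₂ = 5.6960

ω₁ = 0.1648, v₂ = 5.6960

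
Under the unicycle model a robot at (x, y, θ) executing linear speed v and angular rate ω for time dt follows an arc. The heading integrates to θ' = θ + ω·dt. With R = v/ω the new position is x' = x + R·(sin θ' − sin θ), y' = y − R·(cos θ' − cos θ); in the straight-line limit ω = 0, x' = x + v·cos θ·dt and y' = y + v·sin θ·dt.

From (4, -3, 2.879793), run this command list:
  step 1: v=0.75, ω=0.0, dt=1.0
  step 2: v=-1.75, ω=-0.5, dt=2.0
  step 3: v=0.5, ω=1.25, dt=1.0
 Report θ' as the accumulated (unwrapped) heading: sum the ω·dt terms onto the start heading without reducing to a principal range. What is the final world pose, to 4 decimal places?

step 1: θ'=2.8798 (straight) → pose (3.2756, -2.8059, 2.8798)
step 2: θ'=1.8798 (R=3.5000) → pose (5.7039, -5.1223, 1.8798)
step 3: θ'=3.1298 (R=0.4000) → pose (5.3276, -4.8439, 3.1298)

(5.3276, -4.8439, 3.1298)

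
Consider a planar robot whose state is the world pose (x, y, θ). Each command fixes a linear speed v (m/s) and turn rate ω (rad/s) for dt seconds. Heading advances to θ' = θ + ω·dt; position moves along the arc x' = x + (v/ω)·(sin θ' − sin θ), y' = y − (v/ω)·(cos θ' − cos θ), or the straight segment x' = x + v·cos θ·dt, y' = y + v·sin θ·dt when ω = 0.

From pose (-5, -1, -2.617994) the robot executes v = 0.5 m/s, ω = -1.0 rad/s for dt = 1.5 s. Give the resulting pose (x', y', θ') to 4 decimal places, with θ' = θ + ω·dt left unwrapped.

(-5.6642, -0.8470, -4.1180)

θ' = -2.6180 + -1.0·1.5 = -4.1180
R = v/ω = 0.5/-1.0 = -0.5000
x' = -5 + -0.5000·(sin -4.1180 − sin -2.6180) = -5.6642
y' = -1 − -0.5000·(cos -4.1180 − cos -2.6180) = -0.8470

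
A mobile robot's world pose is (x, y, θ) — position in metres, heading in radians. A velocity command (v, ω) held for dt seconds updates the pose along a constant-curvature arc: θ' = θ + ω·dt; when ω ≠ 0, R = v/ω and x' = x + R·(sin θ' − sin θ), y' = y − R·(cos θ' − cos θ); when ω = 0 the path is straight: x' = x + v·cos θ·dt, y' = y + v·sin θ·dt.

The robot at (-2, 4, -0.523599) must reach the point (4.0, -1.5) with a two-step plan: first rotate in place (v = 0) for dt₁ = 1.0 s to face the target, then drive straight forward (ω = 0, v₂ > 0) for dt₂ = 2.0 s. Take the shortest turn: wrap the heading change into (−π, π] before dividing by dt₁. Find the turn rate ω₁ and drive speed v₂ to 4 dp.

ω₁ = -0.2183, v₂ = 4.0697

heading to target = atan2(-1.5−4, 4−-2) = -0.7419
Δθ = wrap(-0.7419 − -0.5236) = -0.2183; ω₁ = Δθ/dt₁ = -0.2183
distance = √((4−-2)² + (-1.5−4)²) = 8.1394; v₂ = distance/dt₂ = 4.0697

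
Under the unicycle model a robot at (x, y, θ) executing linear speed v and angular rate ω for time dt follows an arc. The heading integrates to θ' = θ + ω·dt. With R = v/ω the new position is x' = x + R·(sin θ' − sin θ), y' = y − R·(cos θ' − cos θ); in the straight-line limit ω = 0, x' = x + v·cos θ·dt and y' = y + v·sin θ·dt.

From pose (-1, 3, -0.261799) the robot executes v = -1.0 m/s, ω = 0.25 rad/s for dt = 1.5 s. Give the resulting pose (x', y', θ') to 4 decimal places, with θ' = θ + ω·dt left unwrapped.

(-2.4871, 3.1107, 0.1132)

θ' = -0.2618 + 0.25·1.5 = 0.1132
R = v/ω = -1.0/0.25 = -4.0000
x' = -1 + -4.0000·(sin 0.1132 − sin -0.2618) = -2.4871
y' = 3 − -4.0000·(cos 0.1132 − cos -0.2618) = 3.1107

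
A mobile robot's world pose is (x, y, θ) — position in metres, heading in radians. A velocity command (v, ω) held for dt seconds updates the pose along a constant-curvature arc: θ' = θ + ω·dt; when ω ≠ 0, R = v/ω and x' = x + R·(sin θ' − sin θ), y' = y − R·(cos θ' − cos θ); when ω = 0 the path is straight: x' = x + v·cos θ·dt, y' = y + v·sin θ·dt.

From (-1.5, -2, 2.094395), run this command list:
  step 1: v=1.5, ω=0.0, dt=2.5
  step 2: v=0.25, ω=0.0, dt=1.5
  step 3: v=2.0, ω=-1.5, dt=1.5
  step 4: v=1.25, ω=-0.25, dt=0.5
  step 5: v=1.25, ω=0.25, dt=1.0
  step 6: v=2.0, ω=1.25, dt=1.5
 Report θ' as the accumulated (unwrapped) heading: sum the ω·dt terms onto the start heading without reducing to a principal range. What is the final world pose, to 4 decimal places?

step 1: θ'=2.0944 (straight) → pose (-3.3750, 1.2476, 2.0944)
step 2: θ'=2.0944 (straight) → pose (-3.5625, 1.5724, 2.0944)
step 3: θ'=-0.1556 (R=-1.3333) → pose (-2.2012, 3.5562, -0.1556)
step 4: θ'=-0.2806 (R=-5.0000) → pose (-1.5914, 3.4211, -0.2806)
step 5: θ'=-0.0306 (R=5.0000) → pose (-0.3597, 3.2279, -0.0306)
step 6: θ'=1.8444 (R=1.6000) → pose (1.2298, 5.2594, 1.8444)

(1.2298, 5.2594, 1.8444)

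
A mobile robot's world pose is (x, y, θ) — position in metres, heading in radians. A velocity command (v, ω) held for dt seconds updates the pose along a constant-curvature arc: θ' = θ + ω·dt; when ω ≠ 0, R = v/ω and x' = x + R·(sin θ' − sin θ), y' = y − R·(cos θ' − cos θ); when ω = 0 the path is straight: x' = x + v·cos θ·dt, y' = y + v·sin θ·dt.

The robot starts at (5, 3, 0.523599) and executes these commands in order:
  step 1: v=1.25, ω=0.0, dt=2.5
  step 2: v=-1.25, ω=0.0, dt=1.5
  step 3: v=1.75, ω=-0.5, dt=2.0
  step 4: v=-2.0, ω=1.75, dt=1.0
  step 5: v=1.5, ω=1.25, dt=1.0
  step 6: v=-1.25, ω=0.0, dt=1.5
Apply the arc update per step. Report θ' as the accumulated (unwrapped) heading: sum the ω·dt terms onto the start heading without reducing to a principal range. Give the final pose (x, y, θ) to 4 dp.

step 1: θ'=0.5236 (straight) → pose (7.7063, 4.5625, 0.5236)
step 2: θ'=0.5236 (straight) → pose (6.0825, 3.6250, 0.5236)
step 3: θ'=-0.4764 (R=-3.5000) → pose (9.4376, 3.7042, -0.4764)
step 4: θ'=1.2736 (R=-1.1429) → pose (7.8207, 3.0233, 1.2736)
step 5: θ'=2.5236 (R=1.2000) → pose (7.3686, 4.3527, 2.5236)
step 6: θ'=2.5236 (straight) → pose (8.8968, 3.2663, 2.5236)

(8.8968, 3.2663, 2.5236)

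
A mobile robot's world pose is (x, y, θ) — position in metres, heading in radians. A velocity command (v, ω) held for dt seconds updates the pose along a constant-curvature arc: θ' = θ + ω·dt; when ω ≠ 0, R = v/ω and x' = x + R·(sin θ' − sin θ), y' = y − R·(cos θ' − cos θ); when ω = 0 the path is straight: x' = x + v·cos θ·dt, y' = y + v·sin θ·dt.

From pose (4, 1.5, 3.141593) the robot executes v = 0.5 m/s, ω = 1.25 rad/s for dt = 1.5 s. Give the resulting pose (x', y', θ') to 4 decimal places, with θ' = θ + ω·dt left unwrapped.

θ' = 3.1416 + 1.25·1.5 = 5.0166
R = v/ω = 0.5/1.25 = 0.4000
x' = 4 + 0.4000·(sin 5.0166 − sin 3.1416) = 3.6184
y' = 1.5 − 0.4000·(cos 5.0166 − cos 3.1416) = 0.9802

(3.6184, 0.9802, 5.0166)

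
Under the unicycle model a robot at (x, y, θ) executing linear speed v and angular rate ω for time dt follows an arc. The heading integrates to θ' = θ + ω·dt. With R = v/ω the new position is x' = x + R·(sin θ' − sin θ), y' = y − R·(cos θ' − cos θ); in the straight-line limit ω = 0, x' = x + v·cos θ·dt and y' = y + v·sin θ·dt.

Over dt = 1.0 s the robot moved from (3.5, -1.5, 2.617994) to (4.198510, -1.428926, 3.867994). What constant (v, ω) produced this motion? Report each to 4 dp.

Δθ = 3.867994 − 2.617994 = 1.250000
ω = Δθ/dt = 1.250000/1.0 = 1.2500
R = Δx/(sin θ' − sin θ) = -0.6000
v = R·ω = -0.6000·1.2500 = -0.7500

v = -0.7500, ω = 1.2500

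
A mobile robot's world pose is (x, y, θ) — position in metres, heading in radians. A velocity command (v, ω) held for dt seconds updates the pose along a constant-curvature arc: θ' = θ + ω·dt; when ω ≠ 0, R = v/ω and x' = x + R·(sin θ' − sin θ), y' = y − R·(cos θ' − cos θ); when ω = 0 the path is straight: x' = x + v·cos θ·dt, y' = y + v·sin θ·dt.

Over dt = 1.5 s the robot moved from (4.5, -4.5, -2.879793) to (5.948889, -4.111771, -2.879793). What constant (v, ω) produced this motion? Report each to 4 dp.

Δθ = -2.879793 − -2.879793 = 0.000000
ω = Δθ/dt = 0.000000/1.5 = 0.0000
ω = 0 → v = (Δx·cos θ + Δy·sin θ)/dt = -1.0000

v = -1.0000, ω = 0.0000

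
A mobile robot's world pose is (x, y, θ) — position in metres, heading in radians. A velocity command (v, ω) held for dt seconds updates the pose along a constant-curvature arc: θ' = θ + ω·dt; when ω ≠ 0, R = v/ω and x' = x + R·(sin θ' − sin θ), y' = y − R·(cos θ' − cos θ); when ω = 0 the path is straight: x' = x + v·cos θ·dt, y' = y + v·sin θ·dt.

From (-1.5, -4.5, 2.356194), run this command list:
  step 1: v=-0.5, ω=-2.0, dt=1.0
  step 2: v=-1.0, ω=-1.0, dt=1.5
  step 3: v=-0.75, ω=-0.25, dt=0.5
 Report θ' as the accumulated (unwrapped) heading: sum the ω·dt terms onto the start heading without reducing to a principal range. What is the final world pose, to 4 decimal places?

(-2.9821, -4.0379, -1.2688)

step 1: θ'=0.3562 (R=0.2500) → pose (-1.5896, -4.9111, 0.3562)
step 2: θ'=-1.1438 (R=1.0000) → pose (-2.8485, -4.3880, -1.1438)
step 3: θ'=-1.2688 (R=3.0000) → pose (-2.9821, -4.0379, -1.2688)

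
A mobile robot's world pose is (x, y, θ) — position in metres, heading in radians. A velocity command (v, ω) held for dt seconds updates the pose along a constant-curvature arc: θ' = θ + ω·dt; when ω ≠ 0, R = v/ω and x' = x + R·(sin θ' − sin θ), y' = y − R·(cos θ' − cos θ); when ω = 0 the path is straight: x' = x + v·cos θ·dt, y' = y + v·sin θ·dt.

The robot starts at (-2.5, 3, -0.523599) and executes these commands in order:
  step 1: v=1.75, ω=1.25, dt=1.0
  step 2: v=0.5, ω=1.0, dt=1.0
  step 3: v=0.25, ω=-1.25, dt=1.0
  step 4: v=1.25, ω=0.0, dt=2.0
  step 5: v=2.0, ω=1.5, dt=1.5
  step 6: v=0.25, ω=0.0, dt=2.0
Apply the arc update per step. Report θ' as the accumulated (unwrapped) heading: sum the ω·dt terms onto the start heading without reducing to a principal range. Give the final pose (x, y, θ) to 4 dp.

step 1: θ'=0.7264 (R=1.4000) → pose (-0.8701, 3.1658, 0.7264)
step 2: θ'=1.7264 (R=0.5000) → pose (-0.7083, 3.6171, 1.7264)
step 3: θ'=0.4764 (R=-0.2000) → pose (-0.6024, 3.8258, 0.4764)
step 4: θ'=0.4764 (straight) → pose (1.6192, 4.9723, 0.4764)
step 5: θ'=2.7264 (R=1.3333) → pose (1.5456, 7.3772, 2.7264)
step 6: θ'=2.7264 (straight) → pose (1.0881, 7.5789, 2.7264)

(1.0881, 7.5789, 2.7264)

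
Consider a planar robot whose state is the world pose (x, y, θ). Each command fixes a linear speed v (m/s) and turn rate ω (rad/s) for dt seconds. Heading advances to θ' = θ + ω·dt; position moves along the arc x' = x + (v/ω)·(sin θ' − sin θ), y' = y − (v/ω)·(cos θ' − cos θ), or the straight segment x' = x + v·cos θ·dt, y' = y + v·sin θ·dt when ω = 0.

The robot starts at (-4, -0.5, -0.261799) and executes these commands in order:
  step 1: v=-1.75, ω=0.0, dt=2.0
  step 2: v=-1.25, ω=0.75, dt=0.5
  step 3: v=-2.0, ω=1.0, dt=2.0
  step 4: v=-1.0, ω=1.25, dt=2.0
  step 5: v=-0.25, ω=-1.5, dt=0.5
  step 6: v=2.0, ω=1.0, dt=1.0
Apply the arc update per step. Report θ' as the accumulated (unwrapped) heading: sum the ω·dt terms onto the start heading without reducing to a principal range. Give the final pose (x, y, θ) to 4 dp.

step 1: θ'=-0.2618 (straight) → pose (-7.3807, 0.4059, -0.2618)
step 2: θ'=0.1132 (R=-1.6667) → pose (-8.0004, 0.4520, 0.1132)
step 3: θ'=2.1132 (R=-2.0000) → pose (-9.4874, -2.5676, 2.1132)
step 4: θ'=4.6132 (R=-0.8000) → pose (-8.0061, -2.2339, 4.6132)
step 5: θ'=3.8632 (R=0.1667) → pose (-7.9504, -2.1252, 3.8632)
step 6: θ'=4.8632 (R=2.0000) → pose (-8.6065, -3.9272, 4.8632)

(-8.6065, -3.9272, 4.8632)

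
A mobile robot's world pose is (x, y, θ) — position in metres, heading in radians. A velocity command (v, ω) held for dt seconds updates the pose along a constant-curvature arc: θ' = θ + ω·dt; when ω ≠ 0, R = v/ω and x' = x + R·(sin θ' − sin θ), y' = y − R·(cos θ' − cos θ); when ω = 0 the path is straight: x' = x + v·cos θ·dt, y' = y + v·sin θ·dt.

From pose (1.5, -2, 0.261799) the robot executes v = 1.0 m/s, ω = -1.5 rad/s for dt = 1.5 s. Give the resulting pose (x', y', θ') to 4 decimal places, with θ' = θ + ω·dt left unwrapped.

(2.2820, -2.9142, -1.9882)

θ' = 0.2618 + -1.5·1.5 = -1.9882
R = v/ω = 1.0/-1.5 = -0.6667
x' = 1.5 + -0.6667·(sin -1.9882 − sin 0.2618) = 2.2820
y' = -2 − -0.6667·(cos -1.9882 − cos 0.2618) = -2.9142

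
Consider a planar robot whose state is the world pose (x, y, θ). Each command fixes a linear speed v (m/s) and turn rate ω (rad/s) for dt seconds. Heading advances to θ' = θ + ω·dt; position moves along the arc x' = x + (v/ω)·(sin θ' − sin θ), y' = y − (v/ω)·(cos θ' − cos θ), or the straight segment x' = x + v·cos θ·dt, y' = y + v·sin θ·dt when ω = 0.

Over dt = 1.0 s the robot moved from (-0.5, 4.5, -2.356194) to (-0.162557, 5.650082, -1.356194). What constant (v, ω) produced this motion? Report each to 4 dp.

v = -1.2500, ω = 1.0000

Δθ = -1.356194 − -2.356194 = 1.000000
ω = Δθ/dt = 1.000000/1.0 = 1.0000
R = −Δy/(cos θ' − cos θ) = -1.2500
v = R·ω = -1.2500·1.0000 = -1.2500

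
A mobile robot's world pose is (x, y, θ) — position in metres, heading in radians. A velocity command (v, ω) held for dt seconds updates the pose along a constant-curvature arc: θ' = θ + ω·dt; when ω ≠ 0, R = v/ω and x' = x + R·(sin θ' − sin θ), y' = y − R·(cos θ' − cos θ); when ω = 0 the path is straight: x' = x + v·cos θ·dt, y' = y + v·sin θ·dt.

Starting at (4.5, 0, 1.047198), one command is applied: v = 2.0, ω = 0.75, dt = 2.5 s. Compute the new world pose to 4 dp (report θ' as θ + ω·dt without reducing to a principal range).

(2.7710, 3.9361, 2.9222)

θ' = 1.0472 + 0.75·2.5 = 2.9222
R = v/ω = 2.0/0.75 = 2.6667
x' = 4.5 + 2.6667·(sin 2.9222 − sin 1.0472) = 2.7710
y' = 0 − 2.6667·(cos 2.9222 − cos 1.0472) = 3.9361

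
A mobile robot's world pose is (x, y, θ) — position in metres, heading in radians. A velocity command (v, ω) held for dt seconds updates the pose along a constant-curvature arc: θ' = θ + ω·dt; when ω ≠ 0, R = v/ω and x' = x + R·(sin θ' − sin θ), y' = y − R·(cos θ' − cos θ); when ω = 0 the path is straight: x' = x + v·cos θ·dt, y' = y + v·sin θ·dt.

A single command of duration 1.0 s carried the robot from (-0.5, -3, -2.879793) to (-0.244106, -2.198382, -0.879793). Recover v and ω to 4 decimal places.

v = -1.0000, ω = 2.0000

Δθ = -0.879793 − -2.879793 = 2.000000
ω = Δθ/dt = 2.000000/1.0 = 2.0000
R = −Δy/(cos θ' − cos θ) = -0.5000
v = R·ω = -0.5000·2.0000 = -1.0000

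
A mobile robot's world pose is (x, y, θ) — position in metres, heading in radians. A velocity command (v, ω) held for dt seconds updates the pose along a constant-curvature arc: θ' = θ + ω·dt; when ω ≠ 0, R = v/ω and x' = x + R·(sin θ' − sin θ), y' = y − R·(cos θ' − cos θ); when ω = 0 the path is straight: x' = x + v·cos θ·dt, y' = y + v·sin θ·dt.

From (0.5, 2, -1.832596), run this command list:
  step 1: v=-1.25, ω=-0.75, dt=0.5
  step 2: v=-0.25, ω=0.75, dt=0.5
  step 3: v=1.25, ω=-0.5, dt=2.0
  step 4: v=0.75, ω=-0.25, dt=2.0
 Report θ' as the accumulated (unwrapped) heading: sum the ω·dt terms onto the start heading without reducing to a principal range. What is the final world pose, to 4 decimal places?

(-2.3126, 0.8495, -3.3326)

step 1: θ'=-2.2076 (R=1.6667) → pose (0.7699, 2.5597, -2.2076)
step 2: θ'=-1.8326 (R=-0.3333) → pose (0.8238, 2.6716, -1.8326)
step 3: θ'=-2.8326 (R=-2.5000) → pose (-0.8307, 0.9371, -2.8326)
step 4: θ'=-3.3326 (R=-3.0000) → pose (-2.3126, 0.8495, -3.3326)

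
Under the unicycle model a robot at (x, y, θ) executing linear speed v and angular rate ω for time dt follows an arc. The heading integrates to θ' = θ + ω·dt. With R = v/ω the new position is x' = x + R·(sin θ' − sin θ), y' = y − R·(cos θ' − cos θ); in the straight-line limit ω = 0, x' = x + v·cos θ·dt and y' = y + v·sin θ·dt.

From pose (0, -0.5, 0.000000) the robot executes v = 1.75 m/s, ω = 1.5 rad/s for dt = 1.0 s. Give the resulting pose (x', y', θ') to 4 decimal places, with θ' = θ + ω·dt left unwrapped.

θ' = 0.0000 + 1.5·1.0 = 1.5000
R = v/ω = 1.75/1.5 = 1.1667
x' = 0 + 1.1667·(sin 1.5000 − sin 0.0000) = 1.1637
y' = -0.5 − 1.1667·(cos 1.5000 − cos 0.0000) = 0.5841

(1.1637, 0.5841, 1.5000)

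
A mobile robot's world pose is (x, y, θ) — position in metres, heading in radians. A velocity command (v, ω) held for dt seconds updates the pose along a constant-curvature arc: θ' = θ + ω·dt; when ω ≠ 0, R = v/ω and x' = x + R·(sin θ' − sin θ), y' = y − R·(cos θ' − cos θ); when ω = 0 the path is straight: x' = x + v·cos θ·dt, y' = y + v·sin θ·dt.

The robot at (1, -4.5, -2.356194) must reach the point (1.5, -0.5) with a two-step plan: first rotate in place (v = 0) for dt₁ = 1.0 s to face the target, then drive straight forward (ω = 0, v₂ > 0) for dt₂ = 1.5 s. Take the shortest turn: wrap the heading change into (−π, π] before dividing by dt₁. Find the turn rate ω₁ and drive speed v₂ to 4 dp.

ω₁ = -2.4805, v₂ = 2.6874

heading to target = atan2(-0.5−-4.5, 1.5−1) = 1.4464
Δθ = wrap(1.4464 − -2.3562) = -2.4805; ω₁ = Δθ/dt₁ = -2.4805
distance = √((1.5−1)² + (-0.5−-4.5)²) = 4.0311; v₂ = distance/dt₂ = 2.6874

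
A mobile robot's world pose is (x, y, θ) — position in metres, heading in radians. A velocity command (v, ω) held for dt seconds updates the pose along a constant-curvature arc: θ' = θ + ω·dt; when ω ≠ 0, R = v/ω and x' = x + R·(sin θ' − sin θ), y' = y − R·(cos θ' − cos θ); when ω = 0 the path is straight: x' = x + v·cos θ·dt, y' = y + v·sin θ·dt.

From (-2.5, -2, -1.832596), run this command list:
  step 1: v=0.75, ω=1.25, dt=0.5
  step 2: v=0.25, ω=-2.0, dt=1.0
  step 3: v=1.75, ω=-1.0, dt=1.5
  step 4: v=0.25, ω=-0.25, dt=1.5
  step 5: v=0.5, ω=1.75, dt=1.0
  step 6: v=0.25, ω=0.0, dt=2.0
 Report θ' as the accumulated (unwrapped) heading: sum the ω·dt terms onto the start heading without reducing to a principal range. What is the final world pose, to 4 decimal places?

(-4.8762, 0.0456, -3.3326)

step 1: θ'=-1.2076 (R=0.6000) → pose (-2.4813, -2.3685, -1.2076)
step 2: θ'=-3.2076 (R=-0.1250) → pose (-2.6064, -2.5376, -3.2076)
step 3: θ'=-4.7076 (R=-1.7500) → pose (-4.2410, -0.7998, -4.7076)
step 4: θ'=-5.0826 (R=-1.0000) → pose (-4.1732, -0.4332, -5.0826)
step 5: θ'=-3.3326 (R=0.2857) → pose (-4.3853, -0.0493, -3.3326)
step 6: θ'=-3.3326 (straight) → pose (-4.8762, 0.0456, -3.3326)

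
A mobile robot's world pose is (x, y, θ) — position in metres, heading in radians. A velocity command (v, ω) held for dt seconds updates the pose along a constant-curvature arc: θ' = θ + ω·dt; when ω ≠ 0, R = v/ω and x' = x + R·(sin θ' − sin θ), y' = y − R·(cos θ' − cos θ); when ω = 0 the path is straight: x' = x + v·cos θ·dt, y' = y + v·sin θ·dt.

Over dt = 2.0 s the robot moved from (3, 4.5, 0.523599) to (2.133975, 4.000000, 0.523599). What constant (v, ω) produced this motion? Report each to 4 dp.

Δθ = 0.523599 − 0.523599 = 0.000000
ω = Δθ/dt = 0.000000/2.0 = 0.0000
ω = 0 → v = (Δx·cos θ + Δy·sin θ)/dt = -0.5000

v = -0.5000, ω = 0.0000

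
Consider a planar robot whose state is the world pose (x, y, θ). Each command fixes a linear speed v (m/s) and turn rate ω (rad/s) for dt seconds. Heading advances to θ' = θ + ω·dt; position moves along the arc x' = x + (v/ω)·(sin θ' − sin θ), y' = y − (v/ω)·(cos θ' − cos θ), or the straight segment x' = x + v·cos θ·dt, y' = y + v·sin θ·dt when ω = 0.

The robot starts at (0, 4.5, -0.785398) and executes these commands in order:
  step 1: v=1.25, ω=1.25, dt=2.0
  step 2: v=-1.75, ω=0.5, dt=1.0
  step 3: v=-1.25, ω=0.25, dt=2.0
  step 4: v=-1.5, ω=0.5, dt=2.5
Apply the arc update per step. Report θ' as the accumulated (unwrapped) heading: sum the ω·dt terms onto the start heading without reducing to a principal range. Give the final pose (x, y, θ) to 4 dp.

step 1: θ'=1.7146 (R=1.0000) → pose (1.6968, 5.3504, 1.7146)
step 2: θ'=2.2146 (R=-3.5000) → pose (2.3613, 3.7512, 2.2146)
step 3: θ'=2.7146 (R=-5.0000) → pose (4.2897, 2.2013, 2.7146)
step 4: θ'=3.9646 (R=-3.0000) → pose (7.7317, 2.8919, 3.9646)

(7.7317, 2.8919, 3.9646)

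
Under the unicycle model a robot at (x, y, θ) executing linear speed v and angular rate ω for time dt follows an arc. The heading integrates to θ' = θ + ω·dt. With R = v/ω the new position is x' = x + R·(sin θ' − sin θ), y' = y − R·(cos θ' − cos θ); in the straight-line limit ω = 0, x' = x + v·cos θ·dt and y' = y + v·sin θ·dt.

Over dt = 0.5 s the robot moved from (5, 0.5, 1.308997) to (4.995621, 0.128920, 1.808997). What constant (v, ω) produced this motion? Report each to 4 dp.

Δθ = 1.808997 − 1.308997 = 0.500000
ω = Δθ/dt = 0.500000/0.5 = 1.0000
R = −Δy/(cos θ' − cos θ) = -0.7500
v = R·ω = -0.7500·1.0000 = -0.7500

v = -0.7500, ω = 1.0000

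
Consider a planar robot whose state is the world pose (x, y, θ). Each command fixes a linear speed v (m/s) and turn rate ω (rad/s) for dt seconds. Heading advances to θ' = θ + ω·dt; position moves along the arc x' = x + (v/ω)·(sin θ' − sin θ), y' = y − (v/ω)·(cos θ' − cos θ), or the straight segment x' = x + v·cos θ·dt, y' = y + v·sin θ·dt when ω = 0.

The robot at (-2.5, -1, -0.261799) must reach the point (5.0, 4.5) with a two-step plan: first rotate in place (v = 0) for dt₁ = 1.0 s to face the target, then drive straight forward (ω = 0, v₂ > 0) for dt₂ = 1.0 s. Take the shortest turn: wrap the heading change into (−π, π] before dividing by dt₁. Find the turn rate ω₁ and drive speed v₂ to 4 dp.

heading to target = atan2(4.5−-1, 5−-2.5) = 0.6327
Δθ = wrap(0.6327 − -0.2618) = 0.8945; ω₁ = Δθ/dt₁ = 0.8945
distance = √((5−-2.5)² + (4.5−-1)²) = 9.3005; v₂ = distance/dt₂ = 9.3005

ω₁ = 0.8945, v₂ = 9.3005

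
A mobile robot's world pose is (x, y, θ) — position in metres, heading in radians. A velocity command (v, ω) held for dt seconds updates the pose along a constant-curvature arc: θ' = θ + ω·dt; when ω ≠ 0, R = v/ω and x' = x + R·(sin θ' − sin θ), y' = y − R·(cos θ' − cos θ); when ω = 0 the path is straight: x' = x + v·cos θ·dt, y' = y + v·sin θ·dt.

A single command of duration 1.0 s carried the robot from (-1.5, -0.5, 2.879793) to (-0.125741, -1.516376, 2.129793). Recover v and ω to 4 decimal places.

v = -1.7500, ω = -0.7500

Δθ = 2.129793 − 2.879793 = -0.750000
ω = Δθ/dt = -0.750000/1.0 = -0.7500
R = Δx/(sin θ' − sin θ) = 2.3333
v = R·ω = 2.3333·-0.7500 = -1.7500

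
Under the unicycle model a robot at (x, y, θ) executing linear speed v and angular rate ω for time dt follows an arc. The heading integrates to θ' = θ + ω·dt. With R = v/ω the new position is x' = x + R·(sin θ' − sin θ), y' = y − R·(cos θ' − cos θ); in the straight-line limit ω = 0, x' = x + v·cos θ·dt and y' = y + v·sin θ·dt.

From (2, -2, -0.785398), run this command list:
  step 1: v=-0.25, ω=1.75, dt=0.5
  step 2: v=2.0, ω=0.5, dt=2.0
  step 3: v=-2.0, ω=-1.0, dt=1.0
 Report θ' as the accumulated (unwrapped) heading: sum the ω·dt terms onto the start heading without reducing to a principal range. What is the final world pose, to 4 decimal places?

step 1: θ'=0.0896 (R=-0.1429) → pose (1.8862, -1.9587, 0.0896)
step 2: θ'=1.0896 (R=4.0000) → pose (5.0740, 0.1739, 1.0896)
step 3: θ'=0.0896 (R=2.0000) → pose (3.4801, -0.8924, 0.0896)

(3.4801, -0.8924, 0.0896)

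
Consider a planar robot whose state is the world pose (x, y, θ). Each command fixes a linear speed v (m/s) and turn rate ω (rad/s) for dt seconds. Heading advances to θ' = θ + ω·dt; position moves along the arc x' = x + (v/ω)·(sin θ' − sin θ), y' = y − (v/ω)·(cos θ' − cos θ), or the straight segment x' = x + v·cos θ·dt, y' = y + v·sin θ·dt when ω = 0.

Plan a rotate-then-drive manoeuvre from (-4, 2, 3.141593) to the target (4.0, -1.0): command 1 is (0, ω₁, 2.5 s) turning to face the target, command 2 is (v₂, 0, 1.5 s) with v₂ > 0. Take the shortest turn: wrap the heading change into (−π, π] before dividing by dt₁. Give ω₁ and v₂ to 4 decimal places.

heading to target = atan2(-1−2, 4−-4) = -0.3588
Δθ = wrap(-0.3588 − 3.1416) = 2.7828; ω₁ = Δθ/dt₁ = 1.1131
distance = √((4−-4)² + (-1−2)²) = 8.5440; v₂ = distance/dt₂ = 5.6960

ω₁ = 1.1131, v₂ = 5.6960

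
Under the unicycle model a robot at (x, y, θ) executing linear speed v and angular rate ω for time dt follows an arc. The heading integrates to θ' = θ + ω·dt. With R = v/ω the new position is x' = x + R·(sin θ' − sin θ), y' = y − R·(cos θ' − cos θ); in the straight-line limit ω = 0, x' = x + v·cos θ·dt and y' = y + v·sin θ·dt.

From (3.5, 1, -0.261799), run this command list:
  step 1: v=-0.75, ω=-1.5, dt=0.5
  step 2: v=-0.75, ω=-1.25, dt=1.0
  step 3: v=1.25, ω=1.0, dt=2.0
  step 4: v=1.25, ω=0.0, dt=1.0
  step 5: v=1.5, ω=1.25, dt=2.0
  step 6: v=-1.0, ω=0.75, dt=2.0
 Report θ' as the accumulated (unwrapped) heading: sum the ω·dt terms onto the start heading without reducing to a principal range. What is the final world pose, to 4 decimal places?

(8.1484, 1.2149, 3.7382)

step 1: θ'=-1.0118 (R=0.5000) → pose (3.2055, 1.2178, -1.0118)
step 2: θ'=-2.2618 (R=0.6000) → pose (3.2518, 1.9184, -2.2618)
step 3: θ'=-0.2618 (R=1.2500) → pose (3.8916, -0.0857, -0.2618)
step 4: θ'=-0.2618 (straight) → pose (5.0990, -0.4092, -0.2618)
step 5: θ'=2.2382 (R=1.2000) → pose (6.3521, 1.4927, 2.2382)
step 6: θ'=3.7382 (R=-1.3333) → pose (8.1484, 1.2149, 3.7382)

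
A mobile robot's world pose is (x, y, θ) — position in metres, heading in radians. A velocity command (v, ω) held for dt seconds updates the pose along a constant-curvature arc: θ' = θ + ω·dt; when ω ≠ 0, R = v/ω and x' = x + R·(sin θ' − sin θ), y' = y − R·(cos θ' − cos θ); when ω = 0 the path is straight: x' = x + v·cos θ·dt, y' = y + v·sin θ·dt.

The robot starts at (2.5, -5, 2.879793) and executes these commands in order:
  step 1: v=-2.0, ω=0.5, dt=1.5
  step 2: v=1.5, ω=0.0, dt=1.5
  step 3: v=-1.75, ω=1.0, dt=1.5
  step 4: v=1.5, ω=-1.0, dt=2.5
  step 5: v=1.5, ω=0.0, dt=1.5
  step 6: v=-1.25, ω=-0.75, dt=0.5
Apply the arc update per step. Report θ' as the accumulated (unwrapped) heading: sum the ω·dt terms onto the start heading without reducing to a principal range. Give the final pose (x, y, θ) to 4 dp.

(0.6112, -4.6832, 2.2548)

step 1: θ'=3.6298 (R=-4.0000) → pose (5.4114, -4.6690, 3.6298)
step 2: θ'=3.6298 (straight) → pose (3.4243, -5.7243, 3.6298)
step 3: θ'=5.1298 (R=-1.7500) → pose (4.2032, -3.4694, 5.1298)
step 4: θ'=2.6298 (R=-1.5000) → pose (2.0974, -5.3852, 2.6298)
step 5: θ'=2.6298 (straight) → pose (0.1357, -4.2833, 2.6298)
step 6: θ'=2.2548 (R=1.6667) → pose (0.6112, -4.6832, 2.2548)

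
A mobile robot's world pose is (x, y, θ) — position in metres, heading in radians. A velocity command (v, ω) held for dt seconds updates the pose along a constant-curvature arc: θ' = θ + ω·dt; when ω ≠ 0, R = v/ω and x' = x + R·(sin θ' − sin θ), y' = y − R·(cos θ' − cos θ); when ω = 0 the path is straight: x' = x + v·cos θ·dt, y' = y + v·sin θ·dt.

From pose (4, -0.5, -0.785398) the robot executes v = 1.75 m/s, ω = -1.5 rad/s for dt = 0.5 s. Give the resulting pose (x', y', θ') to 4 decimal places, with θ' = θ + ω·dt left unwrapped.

θ' = -0.7854 + -1.5·0.5 = -1.5354
R = v/ω = 1.75/-1.5 = -1.1667
x' = 4 + -1.1667·(sin -1.5354 − sin -0.7854) = 4.3410
y' = -0.5 − -1.1667·(cos -1.5354 − cos -0.7854) = -1.2837

(4.3410, -1.2837, -1.5354)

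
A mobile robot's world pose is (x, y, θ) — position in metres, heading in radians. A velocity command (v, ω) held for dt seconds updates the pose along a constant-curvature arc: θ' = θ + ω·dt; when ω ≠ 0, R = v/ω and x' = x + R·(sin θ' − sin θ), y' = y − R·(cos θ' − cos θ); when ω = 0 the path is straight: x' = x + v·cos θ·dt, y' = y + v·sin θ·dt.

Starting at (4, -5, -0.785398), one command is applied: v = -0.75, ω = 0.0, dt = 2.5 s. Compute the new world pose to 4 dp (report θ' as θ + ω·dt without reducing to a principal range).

(2.6742, -3.6742, -0.7854)

θ' = -0.7854 + 0.0·2.5 = -0.7854
ω = 0 → straight: x' = 4 + -0.75·cos(-0.7854)·2.5 = 2.6742
y' = -5 + -0.75·sin(-0.7854)·2.5 = -3.6742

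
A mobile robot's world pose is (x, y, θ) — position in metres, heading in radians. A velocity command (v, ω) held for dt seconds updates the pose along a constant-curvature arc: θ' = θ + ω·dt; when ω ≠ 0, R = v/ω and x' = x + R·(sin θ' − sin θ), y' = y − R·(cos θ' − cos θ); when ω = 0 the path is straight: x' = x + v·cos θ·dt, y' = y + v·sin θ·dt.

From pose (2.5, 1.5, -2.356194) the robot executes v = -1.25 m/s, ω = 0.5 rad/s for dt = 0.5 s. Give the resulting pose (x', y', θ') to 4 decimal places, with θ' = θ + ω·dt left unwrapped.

θ' = -2.3562 + 0.5·0.5 = -2.1062
R = v/ω = -1.25/0.5 = -2.5000
x' = 2.5 + -2.5000·(sin -2.1062 − sin -2.3562) = 2.8824
y' = 1.5 − -2.5000·(cos -2.1062 − cos -2.3562) = 1.9923

(2.8824, 1.9923, -2.1062)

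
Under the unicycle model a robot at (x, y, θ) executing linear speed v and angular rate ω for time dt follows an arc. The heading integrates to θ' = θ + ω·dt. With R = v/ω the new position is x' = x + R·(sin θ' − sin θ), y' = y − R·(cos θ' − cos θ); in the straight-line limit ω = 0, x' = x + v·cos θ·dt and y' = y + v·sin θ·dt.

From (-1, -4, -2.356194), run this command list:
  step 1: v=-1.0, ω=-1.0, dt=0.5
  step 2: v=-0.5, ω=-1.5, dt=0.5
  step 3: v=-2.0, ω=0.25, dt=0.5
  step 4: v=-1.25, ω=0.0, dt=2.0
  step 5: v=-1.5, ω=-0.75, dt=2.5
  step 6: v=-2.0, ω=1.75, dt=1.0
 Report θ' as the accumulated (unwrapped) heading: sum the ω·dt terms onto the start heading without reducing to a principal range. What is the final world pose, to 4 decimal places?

step 1: θ'=-2.8562 (R=1.0000) → pose (-0.5744, -3.7476, -2.8562)
step 2: θ'=-3.6062 (R=0.3333) → pose (-0.3312, -3.7694, -3.6062)
step 3: θ'=-3.4812 (R=-8.0000) → pose (0.5884, -4.1605, -3.4812)
step 4: θ'=-3.4812 (straight) → pose (2.9456, -4.9933, -3.4812)
step 5: θ'=-5.3562 (R=2.0000) → pose (3.8790, -8.0795, -5.3562)
step 6: θ'=-3.6062 (R=-1.1429) → pose (4.2810, -9.7873, -3.6062)

(4.2810, -9.7873, -3.6062)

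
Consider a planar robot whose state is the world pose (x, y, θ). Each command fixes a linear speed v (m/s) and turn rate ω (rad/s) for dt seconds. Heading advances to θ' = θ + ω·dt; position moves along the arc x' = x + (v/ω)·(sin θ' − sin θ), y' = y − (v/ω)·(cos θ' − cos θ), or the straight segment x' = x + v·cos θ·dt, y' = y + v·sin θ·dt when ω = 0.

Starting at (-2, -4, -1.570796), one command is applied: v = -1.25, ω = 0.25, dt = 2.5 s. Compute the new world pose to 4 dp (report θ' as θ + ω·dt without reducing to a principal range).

(-2.9452, -1.0745, -0.9458)

θ' = -1.5708 + 0.25·2.5 = -0.9458
R = v/ω = -1.25/0.25 = -5.0000
x' = -2 + -5.0000·(sin -0.9458 − sin -1.5708) = -2.9452
y' = -4 − -5.0000·(cos -0.9458 − cos -1.5708) = -1.0745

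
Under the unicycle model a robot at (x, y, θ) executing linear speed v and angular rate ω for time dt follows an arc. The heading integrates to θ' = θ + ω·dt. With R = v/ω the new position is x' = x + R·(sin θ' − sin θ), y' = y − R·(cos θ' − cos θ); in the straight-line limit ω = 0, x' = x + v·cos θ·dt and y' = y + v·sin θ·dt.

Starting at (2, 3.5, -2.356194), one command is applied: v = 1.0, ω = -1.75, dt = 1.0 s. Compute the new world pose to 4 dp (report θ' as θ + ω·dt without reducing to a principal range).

θ' = -2.3562 + -1.75·1.0 = -4.1062
R = v/ω = 1.0/-1.75 = -0.5714
x' = 2 + -0.5714·(sin -4.1062 − sin -2.3562) = 1.1263
y' = 3.5 − -0.5714·(cos -4.1062 − cos -2.3562) = 3.5785

(1.1263, 3.5785, -4.1062)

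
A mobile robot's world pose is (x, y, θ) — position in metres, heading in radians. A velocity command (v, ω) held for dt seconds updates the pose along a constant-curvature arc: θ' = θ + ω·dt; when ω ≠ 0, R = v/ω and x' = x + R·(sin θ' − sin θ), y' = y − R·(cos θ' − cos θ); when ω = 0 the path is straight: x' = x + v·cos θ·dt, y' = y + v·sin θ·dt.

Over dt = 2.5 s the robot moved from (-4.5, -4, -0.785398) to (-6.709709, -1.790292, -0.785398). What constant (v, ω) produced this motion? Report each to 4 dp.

v = -1.2500, ω = 0.0000

Δθ = -0.785398 − -0.785398 = 0.000000
ω = Δθ/dt = 0.000000/2.5 = 0.0000
ω = 0 → v = (Δx·cos θ + Δy·sin θ)/dt = -1.2500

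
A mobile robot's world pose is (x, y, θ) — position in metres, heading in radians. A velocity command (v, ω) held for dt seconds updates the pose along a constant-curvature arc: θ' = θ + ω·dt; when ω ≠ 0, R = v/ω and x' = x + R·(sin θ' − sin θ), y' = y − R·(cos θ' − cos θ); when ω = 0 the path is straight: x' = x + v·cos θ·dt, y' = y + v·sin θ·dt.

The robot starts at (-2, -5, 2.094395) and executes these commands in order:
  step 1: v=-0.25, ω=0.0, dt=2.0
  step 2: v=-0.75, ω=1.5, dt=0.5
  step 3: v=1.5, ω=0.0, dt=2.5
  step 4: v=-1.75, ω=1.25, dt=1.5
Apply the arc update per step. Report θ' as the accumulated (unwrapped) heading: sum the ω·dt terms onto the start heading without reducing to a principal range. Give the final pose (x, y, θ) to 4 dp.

step 1: θ'=2.0944 (straight) → pose (-1.7500, -5.4330, 2.0944)
step 2: θ'=2.8444 (R=-0.5000) → pose (-1.4634, -5.6611, 2.8444)
step 3: θ'=2.8444 (straight) → pose (-5.0490, -4.5629, 2.8444)
step 4: θ'=4.7194 (R=-1.4000) → pose (-3.2391, -3.2145, 4.7194)

(-3.2391, -3.2145, 4.7194)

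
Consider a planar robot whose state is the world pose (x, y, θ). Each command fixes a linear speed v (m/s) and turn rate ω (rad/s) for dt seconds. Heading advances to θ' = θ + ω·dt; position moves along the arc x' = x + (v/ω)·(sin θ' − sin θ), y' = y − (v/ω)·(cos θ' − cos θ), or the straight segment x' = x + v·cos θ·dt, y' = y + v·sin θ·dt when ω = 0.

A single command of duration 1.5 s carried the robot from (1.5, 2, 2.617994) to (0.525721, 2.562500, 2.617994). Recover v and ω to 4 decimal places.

Δθ = 2.617994 − 2.617994 = 0.000000
ω = Δθ/dt = 0.000000/1.5 = 0.0000
ω = 0 → v = (Δx·cos θ + Δy·sin θ)/dt = 0.7500

v = 0.7500, ω = 0.0000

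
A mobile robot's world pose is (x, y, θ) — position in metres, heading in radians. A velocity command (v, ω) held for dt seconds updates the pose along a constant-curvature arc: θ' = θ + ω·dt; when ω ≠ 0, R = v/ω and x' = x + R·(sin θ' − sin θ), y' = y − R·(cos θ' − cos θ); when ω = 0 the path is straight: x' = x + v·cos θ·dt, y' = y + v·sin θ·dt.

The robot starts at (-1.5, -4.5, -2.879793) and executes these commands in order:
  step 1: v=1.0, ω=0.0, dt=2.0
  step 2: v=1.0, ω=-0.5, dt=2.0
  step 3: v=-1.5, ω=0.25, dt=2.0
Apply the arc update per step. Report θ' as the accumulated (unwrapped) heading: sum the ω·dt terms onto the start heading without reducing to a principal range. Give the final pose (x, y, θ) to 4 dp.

(-2.6734, -5.9576, -3.3798)

step 1: θ'=-2.8798 (straight) → pose (-3.4319, -5.0176, -2.8798)
step 2: θ'=-3.8798 (R=-2.0000) → pose (-5.2954, -4.5651, -3.8798)
step 3: θ'=-3.3798 (R=-6.0000) → pose (-2.6734, -5.9576, -3.3798)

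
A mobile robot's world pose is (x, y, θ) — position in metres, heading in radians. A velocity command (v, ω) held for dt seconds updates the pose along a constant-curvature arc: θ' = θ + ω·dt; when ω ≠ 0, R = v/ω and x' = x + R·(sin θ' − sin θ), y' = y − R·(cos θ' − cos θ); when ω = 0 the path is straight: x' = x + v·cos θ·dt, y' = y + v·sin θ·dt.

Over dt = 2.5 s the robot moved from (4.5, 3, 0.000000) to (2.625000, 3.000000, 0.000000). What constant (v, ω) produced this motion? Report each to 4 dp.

Δθ = 0.000000 − 0.000000 = 0.000000
ω = Δθ/dt = 0.000000/2.5 = 0.0000
ω = 0 → v = (Δx·cos θ + Δy·sin θ)/dt = -0.7500

v = -0.7500, ω = 0.0000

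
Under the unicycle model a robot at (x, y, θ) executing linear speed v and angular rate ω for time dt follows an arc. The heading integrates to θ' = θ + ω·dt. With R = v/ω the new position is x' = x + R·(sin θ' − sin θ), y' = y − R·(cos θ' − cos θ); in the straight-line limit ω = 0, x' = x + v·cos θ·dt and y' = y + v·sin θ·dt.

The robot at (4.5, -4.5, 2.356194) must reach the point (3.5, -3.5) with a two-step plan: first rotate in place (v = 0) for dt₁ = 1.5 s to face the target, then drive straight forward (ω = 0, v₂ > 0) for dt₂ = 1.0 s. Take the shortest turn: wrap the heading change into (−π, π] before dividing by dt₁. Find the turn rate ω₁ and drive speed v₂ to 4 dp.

ω₁ = 0.0000, v₂ = 1.4142

heading to target = atan2(-3.5−-4.5, 3.5−4.5) = 2.3562
Δθ = wrap(2.3562 − 2.3562) = 0.0000; ω₁ = Δθ/dt₁ = 0.0000
distance = √((3.5−4.5)² + (-3.5−-4.5)²) = 1.4142; v₂ = distance/dt₂ = 1.4142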